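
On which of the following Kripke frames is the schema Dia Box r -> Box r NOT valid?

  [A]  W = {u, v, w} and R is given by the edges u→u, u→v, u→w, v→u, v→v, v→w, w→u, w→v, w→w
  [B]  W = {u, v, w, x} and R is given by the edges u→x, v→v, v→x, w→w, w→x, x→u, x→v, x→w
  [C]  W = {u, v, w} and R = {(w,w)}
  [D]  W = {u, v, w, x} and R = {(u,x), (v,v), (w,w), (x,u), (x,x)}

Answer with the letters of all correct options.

The schema Dia Box r -> Box r is the dual of axiom 5; it is valid on a frame iff R is euclidean.
(A) R is euclidean (any two R-successors of the same world are R-related), so the schema is valid here.
(B) R is not euclidean (x R u and x R v but not u R v), so the schema fails here.
(C) R is euclidean (any two R-successors of the same world are R-related), so the schema is valid here.
(D) R is not euclidean (x R u and x R u but not u R u), so the schema fails here.

B, D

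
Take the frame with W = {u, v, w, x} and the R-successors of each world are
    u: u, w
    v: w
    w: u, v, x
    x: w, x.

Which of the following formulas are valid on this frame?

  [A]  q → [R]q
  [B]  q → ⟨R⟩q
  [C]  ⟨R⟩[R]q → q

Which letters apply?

C

R is not reflexive: not v R v.
R is symmetric: every R-edge is matched by its reverse.
R is not a subset of the identity: u R w with u ≠ w.
(A) q → [R]q is valid only on frames where every R-edge is a self-loop. Here R ⊄ identity — not valid.
(B) q → ⟨R⟩q (the dual of axiom T) characterises the reflexive frames. R is not reflexive — not valid.
(C) ⟨R⟩[R]q → q (the dual of axiom B) characterises the symmetric frames. R is symmetric — valid.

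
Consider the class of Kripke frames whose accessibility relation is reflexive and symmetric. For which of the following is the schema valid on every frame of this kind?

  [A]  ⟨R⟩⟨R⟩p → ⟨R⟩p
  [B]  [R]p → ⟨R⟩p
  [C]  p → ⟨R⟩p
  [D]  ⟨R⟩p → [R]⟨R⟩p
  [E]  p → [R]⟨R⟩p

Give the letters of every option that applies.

B, C, E

Reflexive relations are serial.
(A) ⟨R⟩⟨R⟩p → ⟨R⟩p is the dual of axiom 4, which corresponds to transitivity. Such an R need not be transitive — not valid.
(B) [R]p → ⟨R⟩p is axiom D, which corresponds to seriality. Every such R is serial — valid.
(C) p → ⟨R⟩p (the dual of axiom T) characterises the reflexive frames. Every such R is reflexive — valid.
(D) axiom 5: valid iff R is euclidean. Such an R need not be euclidean — not valid.
(E) p → [R]⟨R⟩p is axiom B; it is valid on a frame exactly when R is symmetric. Every such R is symmetric, so valid.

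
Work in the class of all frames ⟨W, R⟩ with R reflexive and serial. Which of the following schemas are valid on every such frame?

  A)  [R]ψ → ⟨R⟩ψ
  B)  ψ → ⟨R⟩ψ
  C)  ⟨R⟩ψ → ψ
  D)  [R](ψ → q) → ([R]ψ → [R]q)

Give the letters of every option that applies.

(A) [R]ψ → ⟨R⟩ψ (axiom D) characterises the serial frames. Every such R is serial — valid.
(B) the dual of axiom T: valid iff R is reflexive. Every such R is reflexive — valid.
(C) ⟨R⟩ψ → ψ (the converse of T) corresponds to R being a subset of the identity. Such an R need not be a subset of the identity, so not valid.
(D) this is just K, valid on every normal frame.

A, B, D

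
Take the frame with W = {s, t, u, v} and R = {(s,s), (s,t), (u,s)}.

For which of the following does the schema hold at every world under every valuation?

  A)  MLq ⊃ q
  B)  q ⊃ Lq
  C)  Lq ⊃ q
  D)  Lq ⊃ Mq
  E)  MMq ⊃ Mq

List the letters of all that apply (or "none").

R is not reflexive: not t R t.
R is not symmetric: s R t but not t R s.
R is not transitive: u R s and s R t but not u R t.
R is not serial: t has no R-successor.
R is not a subset of the identity: s R t with s ≠ t.
(A) the dual of axiom B: valid iff R is symmetric. R is not symmetric — not valid.
(B) q ⊃ Lq is valid only on frames where every R-edge is a self-loop. Here R ⊄ identity — not valid.
(C) Lq ⊃ q (axiom T) characterises the reflexive frames. R is not reflexive — not valid.
(D) axiom D: valid iff R is serial. R is not serial — not valid.
(E) MMq ⊃ Mq (the dual of axiom 4) characterises the transitive frames. R is not transitive — not valid.

none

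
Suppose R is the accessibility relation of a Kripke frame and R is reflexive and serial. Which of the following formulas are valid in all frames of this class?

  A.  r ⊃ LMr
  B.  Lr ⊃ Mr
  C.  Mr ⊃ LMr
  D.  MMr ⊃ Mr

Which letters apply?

B

(A) r ⊃ LMr is axiom B, which corresponds to symmetry. Such an R need not be symmetric — not valid.
(B) Lr ⊃ Mr is axiom D; it is valid on a frame exactly when R is serial. Every such R is serial, so valid.
(C) Mr ⊃ LMr is axiom 5, which corresponds to the euclidean property. Such an R need not be euclidean — not valid.
(D) the dual of axiom 4: valid iff R is transitive. Such an R need not be transitive — not valid.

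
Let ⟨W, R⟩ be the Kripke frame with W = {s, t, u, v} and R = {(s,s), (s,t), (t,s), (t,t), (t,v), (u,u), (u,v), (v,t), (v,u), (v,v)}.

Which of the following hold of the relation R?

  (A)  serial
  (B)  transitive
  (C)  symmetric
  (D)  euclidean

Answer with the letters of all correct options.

A, C

(A) serial: every world has an R-successor.
(B) not transitive: s R t and t R v but not s R v.
(C) symmetric: every R-edge is matched by its reverse.
(D) not euclidean: t R s and t R v but not s R v.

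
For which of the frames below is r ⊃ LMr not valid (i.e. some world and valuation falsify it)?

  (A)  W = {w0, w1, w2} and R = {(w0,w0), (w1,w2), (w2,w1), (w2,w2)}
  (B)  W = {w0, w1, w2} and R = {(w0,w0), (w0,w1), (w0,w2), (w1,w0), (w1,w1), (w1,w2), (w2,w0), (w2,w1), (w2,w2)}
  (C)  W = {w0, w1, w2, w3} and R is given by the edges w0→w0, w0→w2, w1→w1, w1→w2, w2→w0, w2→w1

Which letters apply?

none

The schema r ⊃ LMr is axiom B; it is valid on a frame iff R is symmetric.
(A) R is symmetric (every R-edge is matched by its reverse), so the schema is valid here.
(B) R is symmetric (every R-edge is matched by its reverse), so the schema is valid here.
(C) R is symmetric (every R-edge is matched by its reverse), so the schema is valid here.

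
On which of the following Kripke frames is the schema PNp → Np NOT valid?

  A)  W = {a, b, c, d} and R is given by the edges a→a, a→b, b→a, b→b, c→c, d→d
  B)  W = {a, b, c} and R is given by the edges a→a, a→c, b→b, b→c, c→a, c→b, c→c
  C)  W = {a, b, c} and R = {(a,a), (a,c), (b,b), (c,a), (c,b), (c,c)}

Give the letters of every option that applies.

The schema PNp → Np is the dual of axiom 5; it is valid on a frame iff R is euclidean.
(A) R is euclidean (any two R-successors of the same world are R-related), so the schema is valid here.
(B) R is not euclidean (c R a and c R b but not a R b), so the schema fails here.
(C) R is not euclidean (c R a and c R b but not a R b), so the schema fails here.

B, C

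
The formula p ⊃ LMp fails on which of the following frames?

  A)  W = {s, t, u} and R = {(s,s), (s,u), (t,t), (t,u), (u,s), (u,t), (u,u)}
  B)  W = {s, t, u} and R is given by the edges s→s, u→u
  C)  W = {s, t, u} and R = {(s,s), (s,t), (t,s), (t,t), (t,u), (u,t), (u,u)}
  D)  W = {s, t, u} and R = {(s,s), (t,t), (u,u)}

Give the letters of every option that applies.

The schema p ⊃ LMp is axiom B; it is valid on a frame iff R is symmetric.
(A) R is symmetric (every R-edge is matched by its reverse), so the schema is valid here.
(B) R is symmetric (every R-edge is matched by its reverse), so the schema is valid here.
(C) R is symmetric (every R-edge is matched by its reverse), so the schema is valid here.
(D) R is symmetric (every R-edge is matched by its reverse), so the schema is valid here.

none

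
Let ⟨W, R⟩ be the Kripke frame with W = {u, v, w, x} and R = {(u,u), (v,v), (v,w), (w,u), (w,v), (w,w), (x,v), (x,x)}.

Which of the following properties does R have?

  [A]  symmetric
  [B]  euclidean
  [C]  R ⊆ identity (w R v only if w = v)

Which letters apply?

(A) not symmetric: w R u but not u R w.
(B) not euclidean: w R u and w R v but not u R v.
(C) not ⊆ identity: v R w with v ≠ w.

none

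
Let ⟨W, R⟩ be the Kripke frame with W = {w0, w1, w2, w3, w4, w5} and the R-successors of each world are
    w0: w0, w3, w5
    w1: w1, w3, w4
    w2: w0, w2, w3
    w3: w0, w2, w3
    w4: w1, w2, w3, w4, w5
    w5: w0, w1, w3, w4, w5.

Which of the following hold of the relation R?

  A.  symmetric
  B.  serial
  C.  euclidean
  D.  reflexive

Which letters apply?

(A) not symmetric: w1 R w3 but not w3 R w1.
(B) serial: every world has an R-successor.
(C) not euclidean: w0 R w3 and w0 R w5 but not w3 R w5.
(D) reflexive: each world relates to itself.

B, D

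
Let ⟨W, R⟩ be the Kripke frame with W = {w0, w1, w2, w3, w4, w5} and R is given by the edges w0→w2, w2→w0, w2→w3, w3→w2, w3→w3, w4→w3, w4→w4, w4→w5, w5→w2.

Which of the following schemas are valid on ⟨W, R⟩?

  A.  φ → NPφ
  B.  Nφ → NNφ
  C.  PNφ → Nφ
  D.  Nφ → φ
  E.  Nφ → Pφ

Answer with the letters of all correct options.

R is not reflexive: not w0 R w0.
R is not symmetric: w4 R w3 but not w3 R w4.
R is not transitive: w0 R w2 and w2 R w0 but not w0 R w0.
R is not euclidean: w2 R w0 and w2 R w3 but not w0 R w3.
R is not serial: w1 has no R-successor.
(A) φ → NPφ is axiom B, which corresponds to symmetry. R is not symmetric — not valid.
(B) Nφ → NNφ is axiom 4, which corresponds to transitivity. R is not transitive — not valid.
(C) PNφ → Nφ is the dual of axiom 5, which corresponds to the euclidean property. R is not euclidean — not valid.
(D) Nφ → φ (axiom T) characterises the reflexive frames. R is not reflexive — not valid.
(E) Nφ → Pφ is axiom D; it is valid on a frame exactly when R is serial. R is not serial, so not valid.

none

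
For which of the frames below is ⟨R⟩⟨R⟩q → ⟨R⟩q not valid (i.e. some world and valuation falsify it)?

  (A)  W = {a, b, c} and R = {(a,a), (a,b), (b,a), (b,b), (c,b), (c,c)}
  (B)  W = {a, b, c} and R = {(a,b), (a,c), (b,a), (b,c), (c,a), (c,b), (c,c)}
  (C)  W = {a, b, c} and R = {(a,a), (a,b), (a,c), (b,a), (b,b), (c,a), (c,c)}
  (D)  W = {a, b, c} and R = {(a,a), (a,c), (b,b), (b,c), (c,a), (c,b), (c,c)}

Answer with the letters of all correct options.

The schema ⟨R⟩⟨R⟩q → ⟨R⟩q is the dual of axiom 4; it is valid on a frame iff R is transitive.
(A) R is not transitive (c R b and b R a but not c R a), so the schema fails here.
(B) R is not transitive (a R b and b R a but not a R a), so the schema fails here.
(C) R is not transitive (b R a and a R c but not b R c), so the schema fails here.
(D) R is not transitive (a R c and c R b but not a R b), so the schema fails here.

A, B, C, D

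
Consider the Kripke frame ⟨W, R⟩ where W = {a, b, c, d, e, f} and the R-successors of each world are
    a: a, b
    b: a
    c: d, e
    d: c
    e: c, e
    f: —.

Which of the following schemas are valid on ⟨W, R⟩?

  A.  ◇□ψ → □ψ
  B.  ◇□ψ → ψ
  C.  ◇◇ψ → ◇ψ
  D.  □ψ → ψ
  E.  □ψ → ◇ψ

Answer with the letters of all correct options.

R is not reflexive: not b R b.
R is symmetric: every R-edge is matched by its reverse.
R is not transitive: b R a and a R b but not b R b.
R is not euclidean: c R d and c R e but not d R e.
R is not serial: f has no R-successor.
(A) ◇□ψ → □ψ is the dual of axiom 5; it is valid on a frame exactly when R is euclidean. R is not euclidean, so not valid.
(B) ◇□ψ → ψ is the dual of axiom B, which corresponds to symmetry. R is symmetric — valid.
(C) the dual of axiom 4: valid iff R is transitive. R is not transitive — not valid.
(D) □ψ → ψ is axiom T, which corresponds to reflexivity. R is not reflexive — not valid.
(E) □ψ → ◇ψ (axiom D) characterises the serial frames. R is not serial — not valid.

B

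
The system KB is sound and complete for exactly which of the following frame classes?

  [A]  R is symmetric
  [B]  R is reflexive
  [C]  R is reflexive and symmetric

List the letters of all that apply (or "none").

A

(A) KB is sound and complete for exactly this class.
(B) this class determines T (= KT), not KB.
(C) this class determines B (= KTB), not KB.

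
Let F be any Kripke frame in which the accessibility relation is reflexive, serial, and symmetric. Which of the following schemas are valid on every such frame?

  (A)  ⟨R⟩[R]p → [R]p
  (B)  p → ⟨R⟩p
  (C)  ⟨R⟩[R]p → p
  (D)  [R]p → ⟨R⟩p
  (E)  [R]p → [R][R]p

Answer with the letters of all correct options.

B, C, D

(A) ⟨R⟩[R]p → [R]p is the dual of axiom 5; it is valid on a frame exactly when R is euclidean. Such an R need not be euclidean, so not valid.
(B) the dual of axiom T: valid iff R is reflexive. Every such R is reflexive — valid.
(C) ⟨R⟩[R]p → p is the dual of axiom B; it is valid on a frame exactly when R is symmetric. Every such R is symmetric, so valid.
(D) [R]p → ⟨R⟩p is axiom D, which corresponds to seriality. Every such R is serial — valid.
(E) [R]p → [R][R]p is axiom 4, which corresponds to transitivity. Such an R need not be transitive — not valid.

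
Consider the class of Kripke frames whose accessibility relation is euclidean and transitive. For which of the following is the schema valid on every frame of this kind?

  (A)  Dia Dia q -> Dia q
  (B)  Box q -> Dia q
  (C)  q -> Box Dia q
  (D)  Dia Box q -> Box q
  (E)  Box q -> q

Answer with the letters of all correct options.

A, D

(A) the dual of axiom 4: valid iff R is transitive. Every such R is transitive — valid.
(B) Box q -> Dia q (axiom D) characterises the serial frames. Such an R need not be serial — not valid.
(C) q -> Box Dia q is axiom B; it is valid on a frame exactly when R is symmetric. Such an R need not be symmetric, so not valid.
(D) Dia Box q -> Box q (the dual of axiom 5) characterises the euclidean frames. Every such R is euclidean — valid.
(E) Box q -> q is axiom T, which corresponds to reflexivity. Such an R need not be reflexive — not valid.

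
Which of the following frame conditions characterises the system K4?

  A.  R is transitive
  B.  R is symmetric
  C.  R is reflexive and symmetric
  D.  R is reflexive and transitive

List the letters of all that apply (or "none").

A

(A) K4 is sound and complete for exactly this class.
(B) this class determines KB, not K4.
(C) this class determines B (= KTB), not K4.
(D) this class determines S4, not K4.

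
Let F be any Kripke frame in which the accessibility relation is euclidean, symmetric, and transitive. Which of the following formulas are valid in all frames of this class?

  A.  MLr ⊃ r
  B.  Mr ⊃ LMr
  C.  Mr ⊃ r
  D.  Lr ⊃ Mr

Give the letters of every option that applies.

A, B

(A) MLr ⊃ r is the dual of axiom B; it is valid on a frame exactly when R is symmetric. Every such R is symmetric, so valid.
(B) Mr ⊃ LMr (axiom 5) characterises the euclidean frames. Every such R is euclidean — valid.
(C) Mr ⊃ r (the converse of T) corresponds to R being a subset of the identity. Such an R need not be a subset of the identity, so not valid.
(D) Lr ⊃ Mr (axiom D) characterises the serial frames. Such an R need not be serial — not valid.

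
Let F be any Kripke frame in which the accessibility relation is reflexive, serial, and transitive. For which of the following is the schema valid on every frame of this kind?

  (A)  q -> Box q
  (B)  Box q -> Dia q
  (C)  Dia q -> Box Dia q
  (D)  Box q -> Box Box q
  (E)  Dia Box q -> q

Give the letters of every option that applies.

B, D

(A) q -> Box q is equivalent to ◇p→p; it holds exactly when R ⊆ identity. Such an R need not be a subset of the identity — not valid.
(B) Box q -> Dia q (axiom D) characterises the serial frames. Every such R is serial — valid.
(C) axiom 5: valid iff R is euclidean. Such an R need not be euclidean — not valid.
(D) Box q -> Box Box q is axiom 4; it is valid on a frame exactly when R is transitive. Every such R is transitive, so valid.
(E) Dia Box q -> q (the dual of axiom B) characterises the symmetric frames. Such an R need not be symmetric — not valid.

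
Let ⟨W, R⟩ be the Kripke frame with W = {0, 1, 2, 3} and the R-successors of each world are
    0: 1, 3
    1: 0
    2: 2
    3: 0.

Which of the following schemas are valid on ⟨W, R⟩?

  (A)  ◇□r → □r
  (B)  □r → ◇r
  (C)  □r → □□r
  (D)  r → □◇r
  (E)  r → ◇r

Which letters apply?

R is not reflexive: not 0 R 0.
R is symmetric: every R-edge is matched by its reverse.
R is not transitive: 0 R 1 and 1 R 0 but not 0 R 0.
R is not euclidean: 0 R 1 and 0 R 3 but not 1 R 3.
R is serial: every world has an R-successor.
(A) ◇□r → □r is the dual of axiom 5; it is valid on a frame exactly when R is euclidean. R is not euclidean, so not valid.
(B) □r → ◇r (axiom D) characterises the serial frames. R is serial — valid.
(C) axiom 4: valid iff R is transitive. R is not transitive — not valid.
(D) r → □◇r (axiom B) characterises the symmetric frames. R is symmetric — valid.
(E) r → ◇r (the dual of axiom T) characterises the reflexive frames. R is not reflexive — not valid.

B, D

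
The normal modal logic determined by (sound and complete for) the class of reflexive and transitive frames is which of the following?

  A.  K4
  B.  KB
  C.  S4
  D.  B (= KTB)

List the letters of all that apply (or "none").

C

(A) K4 is determined by the class of transitive frames.
(B) KB is determined by the class of symmetric frames.
(C) S4 is determined by exactly this class.
(D) B (= KTB) is determined by the class of reflexive and symmetric frames.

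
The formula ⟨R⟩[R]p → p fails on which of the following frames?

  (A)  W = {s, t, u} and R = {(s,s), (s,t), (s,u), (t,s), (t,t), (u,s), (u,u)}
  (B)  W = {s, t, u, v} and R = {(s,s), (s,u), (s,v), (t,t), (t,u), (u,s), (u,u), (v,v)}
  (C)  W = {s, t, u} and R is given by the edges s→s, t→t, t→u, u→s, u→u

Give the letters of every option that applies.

B, C

The schema ⟨R⟩[R]p → p is the dual of axiom B; it is valid on a frame iff R is symmetric.
(A) R is symmetric (every R-edge is matched by its reverse), so the schema is valid here.
(B) R is not symmetric (s R v but not v R s), so the schema fails here.
(C) R is not symmetric (t R u but not u R t), so the schema fails here.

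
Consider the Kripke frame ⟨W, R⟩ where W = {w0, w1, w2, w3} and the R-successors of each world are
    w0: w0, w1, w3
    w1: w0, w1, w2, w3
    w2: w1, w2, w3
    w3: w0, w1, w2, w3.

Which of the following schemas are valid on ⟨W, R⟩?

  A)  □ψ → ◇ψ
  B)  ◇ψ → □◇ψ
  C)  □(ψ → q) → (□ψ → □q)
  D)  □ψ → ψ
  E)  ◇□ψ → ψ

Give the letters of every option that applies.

A, C, D, E

R is reflexive: each world relates to itself.
R is symmetric: every R-edge is matched by its reverse.
R is not euclidean: w1 R w0 and w1 R w2 but not w0 R w2.
R is serial: every world has an R-successor.
(A) axiom D: valid iff R is serial. R is serial — valid.
(B) ◇ψ → □◇ψ is axiom 5; it is valid on a frame exactly when R is euclidean. R is not euclidean, so not valid.
(C) □(ψ → q) → (□ψ → □q) is axiom K, valid on every Kripke frame — valid.
(D) □ψ → ψ is axiom T; it is valid on a frame exactly when R is reflexive. R is reflexive, so valid.
(E) ◇□ψ → ψ (the dual of axiom B) characterises the symmetric frames. R is symmetric — valid.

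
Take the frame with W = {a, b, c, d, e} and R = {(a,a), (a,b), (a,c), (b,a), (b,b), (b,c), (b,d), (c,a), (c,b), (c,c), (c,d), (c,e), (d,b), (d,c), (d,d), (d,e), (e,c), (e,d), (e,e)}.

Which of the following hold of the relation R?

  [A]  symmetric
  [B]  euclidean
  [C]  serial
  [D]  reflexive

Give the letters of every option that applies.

A, C, D

(A) symmetric: every R-edge is matched by its reverse.
(B) not euclidean: b R a and b R d but not a R d.
(C) serial: every world has an R-successor.
(D) reflexive: each world relates to itself.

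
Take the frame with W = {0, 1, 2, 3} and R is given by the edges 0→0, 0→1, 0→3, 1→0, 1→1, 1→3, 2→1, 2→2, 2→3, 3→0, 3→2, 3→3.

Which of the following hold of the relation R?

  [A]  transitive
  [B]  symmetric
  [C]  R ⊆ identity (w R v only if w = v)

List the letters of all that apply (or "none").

none

(A) not transitive: 0 R 3 and 3 R 2 but not 0 R 2.
(B) not symmetric: 1 R 3 but not 3 R 1.
(C) not ⊆ identity: 0 R 1 with 0 ≠ 1.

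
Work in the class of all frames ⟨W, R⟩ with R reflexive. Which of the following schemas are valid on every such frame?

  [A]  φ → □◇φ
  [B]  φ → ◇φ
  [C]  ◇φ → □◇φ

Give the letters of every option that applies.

A reflexive relation is serial.
(A) axiom B: valid iff R is symmetric. Such an R need not be symmetric — not valid.
(B) the dual of axiom T: valid iff R is reflexive. Every such R is reflexive — valid.
(C) ◇φ → □◇φ is axiom 5; it is valid on a frame exactly when R is euclidean. Such an R need not be euclidean, so not valid.

B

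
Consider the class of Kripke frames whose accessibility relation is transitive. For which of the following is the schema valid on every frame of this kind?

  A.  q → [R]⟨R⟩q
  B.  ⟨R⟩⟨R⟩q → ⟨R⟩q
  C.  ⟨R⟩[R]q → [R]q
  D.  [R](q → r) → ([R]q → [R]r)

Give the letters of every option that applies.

(A) axiom B: valid iff R is symmetric. Such an R need not be symmetric — not valid.
(B) the dual of axiom 4: valid iff R is transitive. Every such R is transitive — valid.
(C) ⟨R⟩[R]q → [R]q is the dual of axiom 5; it is valid on a frame exactly when R is euclidean. Such an R need not be euclidean, so not valid.
(D) [R](q → r) → ([R]q → [R]r) is axiom K, valid on every Kripke frame — valid.

B, D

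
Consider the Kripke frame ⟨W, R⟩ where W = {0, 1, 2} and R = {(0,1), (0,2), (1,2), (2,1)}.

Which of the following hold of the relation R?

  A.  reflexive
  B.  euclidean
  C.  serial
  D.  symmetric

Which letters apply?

C

(A) not reflexive: not 0 R 0.
(B) not euclidean: 0 R 1 and 0 R 1 but not 1 R 1.
(C) serial: every world has an R-successor.
(D) not symmetric: 0 R 1 but not 1 R 0.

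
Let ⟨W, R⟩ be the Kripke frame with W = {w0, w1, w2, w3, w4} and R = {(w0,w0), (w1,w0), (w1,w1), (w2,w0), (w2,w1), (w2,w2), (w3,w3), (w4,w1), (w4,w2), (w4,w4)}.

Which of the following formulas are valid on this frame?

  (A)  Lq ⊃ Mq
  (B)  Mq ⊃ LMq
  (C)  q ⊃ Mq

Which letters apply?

R is reflexive: each world relates to itself.
R is not euclidean: w1 R w0 and w1 R w1 but not w0 R w1.
R is serial: every world has an R-successor.
(A) Lq ⊃ Mq is axiom D, which corresponds to seriality. R is serial — valid.
(B) Mq ⊃ LMq is axiom 5, which corresponds to the euclidean property. R is not euclidean — not valid.
(C) q ⊃ Mq is the dual of axiom T; it is valid on a frame exactly when R is reflexive. R is reflexive, so valid.

A, C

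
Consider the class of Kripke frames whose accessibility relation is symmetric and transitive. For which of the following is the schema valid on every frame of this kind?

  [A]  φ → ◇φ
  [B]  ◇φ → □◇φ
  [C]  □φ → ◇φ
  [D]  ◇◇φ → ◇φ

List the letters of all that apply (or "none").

A symmetric transitive relation is euclidean (uRv and uRw give vRu by symmetry, then vRw by transitivity).
(A) φ → ◇φ is the dual of axiom T, which corresponds to reflexivity. Such an R need not be reflexive — not valid.
(B) ◇φ → □◇φ is axiom 5, which corresponds to the euclidean property. Every such R is euclidean — valid.
(C) □φ → ◇φ (axiom D) characterises the serial frames. Such an R need not be serial — not valid.
(D) ◇◇φ → ◇φ (the dual of axiom 4) characterises the transitive frames. Every such R is transitive — valid.

B, D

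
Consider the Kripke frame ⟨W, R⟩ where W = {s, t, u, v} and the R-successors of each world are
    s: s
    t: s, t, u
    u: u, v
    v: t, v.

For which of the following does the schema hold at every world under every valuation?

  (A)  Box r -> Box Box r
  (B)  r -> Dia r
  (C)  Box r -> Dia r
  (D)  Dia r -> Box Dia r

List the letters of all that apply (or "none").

B, C

R is reflexive: each world relates to itself.
R is not transitive: t R u and u R v but not t R v.
R is not euclidean: t R s and t R t but not s R t.
R is serial: every world has an R-successor.
(A) Box r -> Box Box r is axiom 4, which corresponds to transitivity. R is not transitive — not valid.
(B) the dual of axiom T: valid iff R is reflexive. R is reflexive — valid.
(C) axiom D: valid iff R is serial. R is serial — valid.
(D) Dia r -> Box Dia r is axiom 5, which corresponds to the euclidean property. R is not euclidean — not valid.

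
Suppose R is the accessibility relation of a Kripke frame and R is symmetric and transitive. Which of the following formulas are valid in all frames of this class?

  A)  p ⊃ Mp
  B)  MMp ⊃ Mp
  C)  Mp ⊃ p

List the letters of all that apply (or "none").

A symmetric transitive relation is euclidean (uRv and uRw give vRu by symmetry, then vRw by transitivity).
(A) p ⊃ Mp (the dual of axiom T) characterises the reflexive frames. Such an R need not be reflexive — not valid.
(B) MMp ⊃ Mp (the dual of axiom 4) characterises the transitive frames. Every such R is transitive — valid.
(C) Mp ⊃ p (the converse of T) corresponds to R being a subset of the identity. Such an R need not be a subset of the identity, so not valid.

B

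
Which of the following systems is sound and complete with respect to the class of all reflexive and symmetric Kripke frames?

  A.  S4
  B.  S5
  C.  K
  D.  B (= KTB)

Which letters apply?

(A) S4 is determined by the class of reflexive and transitive frames.
(B) S5 is determined by the class of reflexive, symmetric, and transitive frames.
(C) K is determined by the class of arbitrary frames.
(D) B (= KTB) is determined by exactly this class.

D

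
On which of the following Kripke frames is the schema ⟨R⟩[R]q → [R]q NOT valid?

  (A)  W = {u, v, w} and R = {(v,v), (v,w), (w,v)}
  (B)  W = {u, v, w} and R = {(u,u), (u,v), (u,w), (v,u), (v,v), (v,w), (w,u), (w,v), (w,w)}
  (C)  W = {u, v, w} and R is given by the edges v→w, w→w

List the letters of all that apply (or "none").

The schema ⟨R⟩[R]q → [R]q is the dual of axiom 5; it is valid on a frame iff R is euclidean.
(A) R is not euclidean (v R w and v R w but not w R w), so the schema fails here.
(B) R is euclidean (any two R-successors of the same world are R-related), so the schema is valid here.
(C) R is euclidean (any two R-successors of the same world are R-related), so the schema is valid here.

A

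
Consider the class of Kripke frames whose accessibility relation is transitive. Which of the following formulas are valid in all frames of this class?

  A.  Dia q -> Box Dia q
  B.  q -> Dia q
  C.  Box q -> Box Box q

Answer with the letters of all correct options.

C

(A) Dia q -> Box Dia q is axiom 5; it is valid on a frame exactly when R is euclidean. Such an R need not be euclidean, so not valid.
(B) q -> Dia q (the dual of axiom T) characterises the reflexive frames. Such an R need not be reflexive — not valid.
(C) Box q -> Box Box q is axiom 4; it is valid on a frame exactly when R is transitive. Every such R is transitive, so valid.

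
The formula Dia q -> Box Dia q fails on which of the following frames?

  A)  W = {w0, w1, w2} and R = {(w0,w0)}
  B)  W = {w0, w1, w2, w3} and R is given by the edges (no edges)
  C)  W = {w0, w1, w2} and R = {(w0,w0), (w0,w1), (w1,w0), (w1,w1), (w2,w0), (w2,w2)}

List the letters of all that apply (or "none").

The schema Dia q -> Box Dia q is axiom 5; it is valid on a frame iff R is euclidean.
(A) R is euclidean (any two R-successors of the same world are R-related), so the schema is valid here.
(B) R is euclidean (any two R-successors of the same world are R-related), so the schema is valid here.
(C) R is not euclidean (w2 R w0 and w2 R w2 but not w0 R w2), so the schema fails here.

C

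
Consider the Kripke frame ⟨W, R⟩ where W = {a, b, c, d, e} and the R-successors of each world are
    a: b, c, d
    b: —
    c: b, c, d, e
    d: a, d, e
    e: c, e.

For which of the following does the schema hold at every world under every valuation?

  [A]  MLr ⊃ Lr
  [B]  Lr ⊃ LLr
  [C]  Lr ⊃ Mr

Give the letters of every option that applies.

none

R is not transitive: a R c and c R e but not a R e.
R is not euclidean: a R b and a R c but not b R c.
R is not serial: b has no R-successor.
(A) MLr ⊃ Lr is the dual of axiom 5; it is valid on a frame exactly when R is euclidean. R is not euclidean, so not valid.
(B) Lr ⊃ LLr is axiom 4; it is valid on a frame exactly when R is transitive. R is not transitive, so not valid.
(C) axiom D: valid iff R is serial. R is not serial — not valid.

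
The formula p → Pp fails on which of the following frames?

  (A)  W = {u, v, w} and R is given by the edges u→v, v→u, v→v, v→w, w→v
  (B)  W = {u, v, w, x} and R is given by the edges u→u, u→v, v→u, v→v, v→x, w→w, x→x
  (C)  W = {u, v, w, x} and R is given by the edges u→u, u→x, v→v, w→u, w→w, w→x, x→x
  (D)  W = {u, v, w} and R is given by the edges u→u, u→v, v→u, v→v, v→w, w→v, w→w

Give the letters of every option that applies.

The schema p → Pp is the dual of axiom T; it is valid on a frame iff R is reflexive.
(A) R is not reflexive (not u R u), so the schema fails here.
(B) R is reflexive (each world relates to itself), so the schema is valid here.
(C) R is reflexive (each world relates to itself), so the schema is valid here.
(D) R is reflexive (each world relates to itself), so the schema is valid here.

A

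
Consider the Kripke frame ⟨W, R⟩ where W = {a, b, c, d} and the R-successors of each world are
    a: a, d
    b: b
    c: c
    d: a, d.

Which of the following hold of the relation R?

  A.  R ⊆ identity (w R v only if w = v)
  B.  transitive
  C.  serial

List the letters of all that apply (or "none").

B, C

(A) not ⊆ identity: a R d with a ≠ d.
(B) transitive: R is closed under composition.
(C) serial: every world has an R-successor.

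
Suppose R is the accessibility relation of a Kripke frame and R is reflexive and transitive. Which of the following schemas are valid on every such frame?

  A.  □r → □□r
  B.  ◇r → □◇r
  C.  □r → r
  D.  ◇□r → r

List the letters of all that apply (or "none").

A, C

Reflexive relations are serial.
(A) □r → □□r (axiom 4) characterises the transitive frames. Every such R is transitive — valid.
(B) axiom 5: valid iff R is euclidean. Such an R need not be euclidean — not valid.
(C) axiom T: valid iff R is reflexive. Every such R is reflexive — valid.
(D) the dual of axiom B: valid iff R is symmetric. Such an R need not be symmetric — not valid.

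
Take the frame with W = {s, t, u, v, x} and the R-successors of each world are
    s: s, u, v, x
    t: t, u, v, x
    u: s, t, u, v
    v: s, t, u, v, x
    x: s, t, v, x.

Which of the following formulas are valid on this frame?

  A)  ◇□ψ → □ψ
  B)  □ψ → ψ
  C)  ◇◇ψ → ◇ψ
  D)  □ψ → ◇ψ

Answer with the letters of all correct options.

B, D

R is reflexive: each world relates to itself.
R is not transitive: s R u and u R t but not s R t.
R is not euclidean: s R u and s R x but not u R x.
R is serial: every world has an R-successor.
(A) ◇□ψ → □ψ is the dual of axiom 5, which corresponds to the euclidean property. R is not euclidean — not valid.
(B) □ψ → ψ is axiom T; it is valid on a frame exactly when R is reflexive. R is reflexive, so valid.
(C) the dual of axiom 4: valid iff R is transitive. R is not transitive — not valid.
(D) □ψ → ◇ψ (axiom D) characterises the serial frames. R is serial — valid.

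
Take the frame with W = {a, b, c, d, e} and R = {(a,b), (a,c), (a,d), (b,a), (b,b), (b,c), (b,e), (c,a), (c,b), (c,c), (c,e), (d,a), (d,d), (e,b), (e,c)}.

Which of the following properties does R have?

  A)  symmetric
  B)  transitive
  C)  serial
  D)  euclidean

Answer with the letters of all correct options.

A, C

(A) symmetric: every R-edge is matched by its reverse.
(B) not transitive: a R b and b R a but not a R a.
(C) serial: every world has an R-successor.
(D) not euclidean: a R b and a R d but not b R d.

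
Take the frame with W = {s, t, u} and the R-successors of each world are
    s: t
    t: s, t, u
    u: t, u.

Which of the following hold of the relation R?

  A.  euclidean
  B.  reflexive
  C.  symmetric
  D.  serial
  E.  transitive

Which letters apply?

(A) not euclidean: t R s and t R u but not s R u.
(B) not reflexive: not s R s.
(C) symmetric: every R-edge is matched by its reverse.
(D) serial: every world has an R-successor.
(E) not transitive: s R t and t R s but not s R s.

C, D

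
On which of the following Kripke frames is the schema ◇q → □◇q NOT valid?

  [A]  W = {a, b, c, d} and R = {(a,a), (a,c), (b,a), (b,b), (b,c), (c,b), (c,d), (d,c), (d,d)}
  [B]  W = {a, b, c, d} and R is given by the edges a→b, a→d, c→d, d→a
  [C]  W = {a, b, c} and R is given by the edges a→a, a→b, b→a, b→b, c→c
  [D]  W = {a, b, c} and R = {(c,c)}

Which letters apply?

The schema ◇q → □◇q is axiom 5; it is valid on a frame iff R is euclidean.
(A) R is not euclidean (a R c and a R a but not c R a), so the schema fails here.
(B) R is not euclidean (a R b and a R d but not b R d), so the schema fails here.
(C) R is euclidean (any two R-successors of the same world are R-related), so the schema is valid here.
(D) R is euclidean (any two R-successors of the same world are R-related), so the schema is valid here.

A, B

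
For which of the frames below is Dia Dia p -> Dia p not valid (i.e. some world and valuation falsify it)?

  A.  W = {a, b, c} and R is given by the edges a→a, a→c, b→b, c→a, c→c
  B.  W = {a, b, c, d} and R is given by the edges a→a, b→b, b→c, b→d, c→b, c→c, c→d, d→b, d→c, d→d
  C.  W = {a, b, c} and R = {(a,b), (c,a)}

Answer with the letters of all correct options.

The schema Dia Dia p -> Dia p is the dual of axiom 4; it is valid on a frame iff R is transitive.
(A) R is transitive (R is closed under composition), so the schema is valid here.
(B) R is transitive (R is closed under composition), so the schema is valid here.
(C) R is not transitive (c R a and a R b but not c R b), so the schema fails here.

C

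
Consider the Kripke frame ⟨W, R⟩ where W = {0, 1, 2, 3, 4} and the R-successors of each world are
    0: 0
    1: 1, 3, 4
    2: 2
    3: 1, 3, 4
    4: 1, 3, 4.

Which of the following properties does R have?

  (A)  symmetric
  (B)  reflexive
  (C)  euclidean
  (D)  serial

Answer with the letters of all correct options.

(A) symmetric: every R-edge is matched by its reverse.
(B) reflexive: each world relates to itself.
(C) euclidean: any two R-successors of the same world are R-related.
(D) serial: every world has an R-successor.

A, B, C, D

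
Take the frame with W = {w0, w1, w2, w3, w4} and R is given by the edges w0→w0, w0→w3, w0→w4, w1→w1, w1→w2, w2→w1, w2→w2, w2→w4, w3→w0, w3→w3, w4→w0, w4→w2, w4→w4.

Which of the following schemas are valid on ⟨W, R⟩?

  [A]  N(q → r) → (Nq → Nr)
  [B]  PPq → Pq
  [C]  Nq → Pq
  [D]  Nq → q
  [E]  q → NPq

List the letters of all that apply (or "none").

R is reflexive: each world relates to itself.
R is symmetric: every R-edge is matched by its reverse.
R is not transitive: w0 R w4 and w4 R w2 but not w0 R w2.
R is serial: every world has an R-successor.
(A) N(q → r) → (Nq → Nr) is axiom K, valid on every Kripke frame — valid.
(B) PPq → Pq (the dual of axiom 4) characterises the transitive frames. R is not transitive — not valid.
(C) Nq → Pq (axiom D) characterises the serial frames. R is serial — valid.
(D) Nq → q (axiom T) characterises the reflexive frames. R is reflexive — valid.
(E) q → NPq (axiom B) characterises the symmetric frames. R is symmetric — valid.

A, C, D, E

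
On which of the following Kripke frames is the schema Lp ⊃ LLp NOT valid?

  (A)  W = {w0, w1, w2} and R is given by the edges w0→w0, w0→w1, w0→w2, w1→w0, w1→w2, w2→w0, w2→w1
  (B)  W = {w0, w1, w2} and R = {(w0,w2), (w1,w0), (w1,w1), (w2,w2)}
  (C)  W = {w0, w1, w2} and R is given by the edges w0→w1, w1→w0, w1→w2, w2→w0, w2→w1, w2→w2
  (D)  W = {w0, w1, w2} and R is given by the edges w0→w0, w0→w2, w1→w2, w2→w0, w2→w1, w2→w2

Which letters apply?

The schema Lp ⊃ LLp is axiom 4; it is valid on a frame iff R is transitive.
(A) R is not transitive (w1 R w0 and w0 R w1 but not w1 R w1), so the schema fails here.
(B) R is not transitive (w1 R w0 and w0 R w2 but not w1 R w2), so the schema fails here.
(C) R is not transitive (w0 R w1 and w1 R w0 but not w0 R w0), so the schema fails here.
(D) R is not transitive (w0 R w2 and w2 R w1 but not w0 R w1), so the schema fails here.

A, B, C, D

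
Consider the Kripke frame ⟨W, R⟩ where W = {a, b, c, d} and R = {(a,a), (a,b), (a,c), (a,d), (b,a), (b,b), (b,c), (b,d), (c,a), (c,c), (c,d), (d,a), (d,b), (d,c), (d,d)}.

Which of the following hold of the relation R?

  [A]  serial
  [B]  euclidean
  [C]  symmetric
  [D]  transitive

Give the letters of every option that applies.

(A) serial: every world has an R-successor.
(B) not euclidean: a R c and a R b but not c R b.
(C) not symmetric: b R c but not c R b.
(D) not transitive: c R a and a R b but not c R b.

A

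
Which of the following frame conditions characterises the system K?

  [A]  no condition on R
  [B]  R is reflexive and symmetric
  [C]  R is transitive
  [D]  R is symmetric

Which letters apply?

(A) K is sound and complete for exactly this class.
(B) this class determines B (= KTB), not K.
(C) this class determines K4, not K.
(D) this class determines KB, not K.

A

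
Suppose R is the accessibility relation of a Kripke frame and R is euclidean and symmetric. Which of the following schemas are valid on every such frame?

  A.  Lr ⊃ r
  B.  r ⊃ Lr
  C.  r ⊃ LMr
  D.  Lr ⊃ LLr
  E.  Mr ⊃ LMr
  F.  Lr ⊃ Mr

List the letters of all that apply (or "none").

C, D, E

A symmetric euclidean relation is transitive (uRv and vRw give vRu by symmetry, then uRw by the euclidean condition, applied at v).
(A) Lr ⊃ r is axiom T; it is valid on a frame exactly when R is reflexive. Such an R need not be reflexive, so not valid.
(B) r ⊃ Lr is valid only on frames where every R-edge is a self-loop. Such an R need not be a subset of the identity — not valid.
(C) r ⊃ LMr is axiom B, which corresponds to symmetry. Every such R is symmetric — valid.
(D) Lr ⊃ LLr is axiom 4, which corresponds to transitivity. Every such R is transitive — valid.
(E) axiom 5: valid iff R is euclidean. Every such R is euclidean — valid.
(F) Lr ⊃ Mr (axiom D) characterises the serial frames. Such an R need not be serial — not valid.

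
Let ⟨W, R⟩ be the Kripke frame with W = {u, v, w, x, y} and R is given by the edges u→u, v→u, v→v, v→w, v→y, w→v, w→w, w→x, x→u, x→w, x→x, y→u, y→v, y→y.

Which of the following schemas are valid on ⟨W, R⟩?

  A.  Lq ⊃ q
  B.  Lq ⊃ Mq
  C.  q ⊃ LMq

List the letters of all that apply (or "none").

A, B

R is reflexive: each world relates to itself.
R is not symmetric: v R u but not u R v.
R is serial: every world has an R-successor.
(A) Lq ⊃ q is axiom T, which corresponds to reflexivity. R is reflexive — valid.
(B) Lq ⊃ Mq (axiom D) characterises the serial frames. R is serial — valid.
(C) q ⊃ LMq is axiom B; it is valid on a frame exactly when R is symmetric. R is not symmetric, so not valid.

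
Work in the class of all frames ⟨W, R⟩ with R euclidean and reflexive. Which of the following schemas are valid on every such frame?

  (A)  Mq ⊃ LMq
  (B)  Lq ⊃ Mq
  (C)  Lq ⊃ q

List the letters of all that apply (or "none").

A, B, C

A reflexive euclidean relation is also symmetric (from wRw and wRv the euclidean condition gives vRw) and hence transitive; it is an equivalence relation.
(A) Mq ⊃ LMq (axiom 5) characterises the euclidean frames. Every such R is euclidean — valid.
(B) Lq ⊃ Mq is axiom D, which corresponds to seriality. Every such R is serial — valid.
(C) Lq ⊃ q is axiom T, which corresponds to reflexivity. Every such R is reflexive — valid.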